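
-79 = -79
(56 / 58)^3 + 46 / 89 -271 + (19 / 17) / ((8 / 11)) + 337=20355438477 / 295204456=68.95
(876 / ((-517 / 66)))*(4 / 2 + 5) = -36792 / 47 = -782.81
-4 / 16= -1 / 4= -0.25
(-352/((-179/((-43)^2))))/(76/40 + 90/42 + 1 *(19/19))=45559360/63187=721.02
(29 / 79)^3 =24389 / 493039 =0.05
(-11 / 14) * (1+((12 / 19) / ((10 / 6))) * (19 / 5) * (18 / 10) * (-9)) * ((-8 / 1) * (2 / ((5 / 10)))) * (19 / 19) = -491216 / 875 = -561.39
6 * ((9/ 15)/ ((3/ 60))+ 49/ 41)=3246/ 41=79.17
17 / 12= 1.42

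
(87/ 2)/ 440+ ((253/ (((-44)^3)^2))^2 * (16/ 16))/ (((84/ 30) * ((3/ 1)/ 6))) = 1505744801045164969/ 15230522125514178560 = 0.10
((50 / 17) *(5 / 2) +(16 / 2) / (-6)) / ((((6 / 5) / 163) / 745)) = 186402725 / 306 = 609159.23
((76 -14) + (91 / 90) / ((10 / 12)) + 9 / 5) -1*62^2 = -3778.99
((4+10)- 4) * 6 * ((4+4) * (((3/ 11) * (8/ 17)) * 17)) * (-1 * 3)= -3141.82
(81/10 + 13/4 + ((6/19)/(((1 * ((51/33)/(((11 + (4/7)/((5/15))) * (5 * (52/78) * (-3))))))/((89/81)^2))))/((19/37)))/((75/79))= -7381918048111/140926999500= -52.38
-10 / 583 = -0.02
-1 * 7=-7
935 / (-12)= -935 / 12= -77.92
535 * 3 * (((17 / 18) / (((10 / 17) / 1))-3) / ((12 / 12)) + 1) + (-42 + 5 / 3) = -8081 / 12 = -673.42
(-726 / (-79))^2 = 527076 / 6241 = 84.45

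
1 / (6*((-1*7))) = -1 / 42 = -0.02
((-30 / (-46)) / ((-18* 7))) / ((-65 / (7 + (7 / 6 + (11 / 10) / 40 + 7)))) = 18233 / 15069600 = 0.00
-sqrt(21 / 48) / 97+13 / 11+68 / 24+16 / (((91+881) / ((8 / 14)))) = 150607 / 37422- sqrt(7) / 388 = 4.02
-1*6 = -6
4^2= 16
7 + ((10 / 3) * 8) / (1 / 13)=1061 / 3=353.67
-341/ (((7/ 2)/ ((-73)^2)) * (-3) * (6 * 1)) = 1817189/ 63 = 28844.27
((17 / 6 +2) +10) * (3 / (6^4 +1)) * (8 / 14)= 0.02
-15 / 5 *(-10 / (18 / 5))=8.33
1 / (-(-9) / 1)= 1 / 9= 0.11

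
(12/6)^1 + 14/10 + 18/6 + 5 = 57/5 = 11.40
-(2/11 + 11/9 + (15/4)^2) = -24499/1584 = -15.47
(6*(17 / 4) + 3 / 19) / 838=975 / 31844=0.03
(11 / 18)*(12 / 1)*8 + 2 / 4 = 355 / 6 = 59.17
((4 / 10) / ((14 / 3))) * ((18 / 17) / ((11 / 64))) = 3456 / 6545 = 0.53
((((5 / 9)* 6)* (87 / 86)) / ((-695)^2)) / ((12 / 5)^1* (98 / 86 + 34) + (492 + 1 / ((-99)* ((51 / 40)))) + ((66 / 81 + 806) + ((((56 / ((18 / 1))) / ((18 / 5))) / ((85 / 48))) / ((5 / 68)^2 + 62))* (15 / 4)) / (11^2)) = 0.00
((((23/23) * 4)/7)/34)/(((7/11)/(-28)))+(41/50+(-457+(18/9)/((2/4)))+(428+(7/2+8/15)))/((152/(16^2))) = -5879288/169575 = -34.67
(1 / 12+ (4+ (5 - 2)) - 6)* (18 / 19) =39 / 38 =1.03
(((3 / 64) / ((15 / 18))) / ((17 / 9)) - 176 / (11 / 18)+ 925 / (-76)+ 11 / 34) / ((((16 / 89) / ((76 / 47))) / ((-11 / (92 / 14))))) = 106184363593 / 23522560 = 4514.15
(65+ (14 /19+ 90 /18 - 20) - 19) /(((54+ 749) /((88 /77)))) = 4824 /106799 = 0.05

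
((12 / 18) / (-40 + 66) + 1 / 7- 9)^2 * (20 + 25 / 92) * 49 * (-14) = -75887683655 / 69966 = -1084636.59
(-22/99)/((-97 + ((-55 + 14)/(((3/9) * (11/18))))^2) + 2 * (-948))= -0.00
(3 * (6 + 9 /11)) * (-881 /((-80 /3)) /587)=118935 /103312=1.15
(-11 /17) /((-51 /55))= 605 /867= 0.70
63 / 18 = 7 / 2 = 3.50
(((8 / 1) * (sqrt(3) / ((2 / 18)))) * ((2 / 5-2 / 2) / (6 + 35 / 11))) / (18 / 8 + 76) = -9504 * sqrt(3) / 158065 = -0.10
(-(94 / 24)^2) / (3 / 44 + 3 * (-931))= 24299 / 4424004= 0.01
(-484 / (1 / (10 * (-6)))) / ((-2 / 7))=-101640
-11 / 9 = -1.22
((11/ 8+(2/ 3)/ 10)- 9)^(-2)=14400/ 822649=0.02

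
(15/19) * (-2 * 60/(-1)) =1800/19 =94.74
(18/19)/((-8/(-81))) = 729/76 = 9.59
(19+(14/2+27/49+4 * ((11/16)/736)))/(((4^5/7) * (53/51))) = 195364833/1118437376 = 0.17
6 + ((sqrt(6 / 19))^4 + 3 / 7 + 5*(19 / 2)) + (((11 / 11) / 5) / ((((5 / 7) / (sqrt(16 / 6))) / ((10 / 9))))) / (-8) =273059 / 5054 - 7*sqrt(6) / 270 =53.96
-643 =-643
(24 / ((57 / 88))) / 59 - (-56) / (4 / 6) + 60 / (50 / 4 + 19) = 2037068 / 23541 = 86.53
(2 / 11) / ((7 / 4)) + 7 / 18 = 683 / 1386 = 0.49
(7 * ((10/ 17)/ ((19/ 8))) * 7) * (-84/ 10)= -32928/ 323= -101.94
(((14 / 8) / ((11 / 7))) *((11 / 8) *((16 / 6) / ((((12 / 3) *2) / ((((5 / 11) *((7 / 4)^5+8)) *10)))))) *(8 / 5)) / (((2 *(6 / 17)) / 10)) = 173534725 / 135168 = 1283.84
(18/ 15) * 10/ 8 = 3/ 2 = 1.50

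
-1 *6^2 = -36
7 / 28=1 / 4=0.25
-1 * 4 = -4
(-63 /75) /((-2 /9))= 189 /50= 3.78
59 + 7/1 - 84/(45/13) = 626/15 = 41.73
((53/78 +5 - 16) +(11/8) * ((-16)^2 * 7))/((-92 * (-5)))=191387/35880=5.33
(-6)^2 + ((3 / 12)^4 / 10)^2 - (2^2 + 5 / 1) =176947201 / 6553600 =27.00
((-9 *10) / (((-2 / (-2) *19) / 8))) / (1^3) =-720 / 19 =-37.89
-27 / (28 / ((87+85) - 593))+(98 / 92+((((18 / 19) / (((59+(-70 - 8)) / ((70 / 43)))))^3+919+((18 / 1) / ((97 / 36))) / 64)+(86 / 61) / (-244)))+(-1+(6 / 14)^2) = 16132072411243392028098791 / 12172289693873621850664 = 1325.31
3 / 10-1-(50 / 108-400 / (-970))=-20629 / 13095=-1.58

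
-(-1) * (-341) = -341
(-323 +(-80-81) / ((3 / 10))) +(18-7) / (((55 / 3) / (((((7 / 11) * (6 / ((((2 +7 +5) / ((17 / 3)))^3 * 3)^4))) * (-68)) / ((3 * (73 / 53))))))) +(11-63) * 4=-62271375539564400566294341 / 58324734637485262087680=-1067.67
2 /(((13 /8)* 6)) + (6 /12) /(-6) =19 /156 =0.12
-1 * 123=-123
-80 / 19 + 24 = 19.79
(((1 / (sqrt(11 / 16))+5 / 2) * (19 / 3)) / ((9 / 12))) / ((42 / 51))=2584 * sqrt(11) / 693+1615 / 63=38.00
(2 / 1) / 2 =1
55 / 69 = 0.80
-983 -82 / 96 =-47225 / 48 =-983.85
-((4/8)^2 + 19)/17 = -77/68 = -1.13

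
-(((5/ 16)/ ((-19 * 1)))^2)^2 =-625/ 8540717056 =-0.00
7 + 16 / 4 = 11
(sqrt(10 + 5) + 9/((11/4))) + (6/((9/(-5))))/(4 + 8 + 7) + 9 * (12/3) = sqrt(15) + 24514/627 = 42.97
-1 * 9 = -9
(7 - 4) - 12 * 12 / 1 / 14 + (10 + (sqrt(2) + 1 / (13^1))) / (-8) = -6221 / 728 - sqrt(2) / 8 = -8.72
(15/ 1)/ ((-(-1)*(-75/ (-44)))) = 8.80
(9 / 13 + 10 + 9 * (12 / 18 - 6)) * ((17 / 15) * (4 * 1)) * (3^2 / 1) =-19788 / 13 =-1522.15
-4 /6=-2 /3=-0.67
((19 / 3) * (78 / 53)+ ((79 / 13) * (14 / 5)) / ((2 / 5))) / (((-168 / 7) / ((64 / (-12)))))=71462 / 6201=11.52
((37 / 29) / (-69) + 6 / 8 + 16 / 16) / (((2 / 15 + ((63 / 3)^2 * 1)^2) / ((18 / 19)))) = 0.00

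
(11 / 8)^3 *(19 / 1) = 25289 / 512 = 49.39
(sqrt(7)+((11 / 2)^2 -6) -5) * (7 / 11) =7 * sqrt(7) / 11+49 / 4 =13.93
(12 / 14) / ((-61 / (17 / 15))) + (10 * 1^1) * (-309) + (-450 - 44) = -7651874 / 2135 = -3584.02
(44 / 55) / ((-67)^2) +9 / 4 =202021 / 89780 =2.25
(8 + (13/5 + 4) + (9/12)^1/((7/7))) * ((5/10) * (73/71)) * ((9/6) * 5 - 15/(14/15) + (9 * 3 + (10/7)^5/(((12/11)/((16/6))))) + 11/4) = 484394424307/1718347680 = 281.90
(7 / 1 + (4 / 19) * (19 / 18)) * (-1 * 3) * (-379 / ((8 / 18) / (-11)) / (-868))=812955 / 3472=234.15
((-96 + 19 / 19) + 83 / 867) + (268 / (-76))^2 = -25811839 / 312987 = -82.47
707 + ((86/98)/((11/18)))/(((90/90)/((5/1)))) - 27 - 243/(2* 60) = 14771941/21560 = 685.15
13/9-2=-5/9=-0.56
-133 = -133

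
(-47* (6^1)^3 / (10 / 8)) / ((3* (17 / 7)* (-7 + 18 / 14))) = 82908 / 425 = 195.08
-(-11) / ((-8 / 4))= -11 / 2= -5.50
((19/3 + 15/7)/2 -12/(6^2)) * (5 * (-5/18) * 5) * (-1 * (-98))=-71750/27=-2657.41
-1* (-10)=10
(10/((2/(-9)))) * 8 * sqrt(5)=-360 * sqrt(5)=-804.98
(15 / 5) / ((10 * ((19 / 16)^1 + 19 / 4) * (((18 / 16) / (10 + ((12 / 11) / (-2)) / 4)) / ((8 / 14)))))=3968 / 15675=0.25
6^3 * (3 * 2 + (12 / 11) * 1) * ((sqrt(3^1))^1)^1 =16848 * sqrt(3) / 11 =2652.87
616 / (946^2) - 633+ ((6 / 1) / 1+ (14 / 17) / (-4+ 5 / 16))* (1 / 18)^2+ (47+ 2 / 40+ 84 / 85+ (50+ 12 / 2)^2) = 84307393824463 / 33048027540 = 2551.06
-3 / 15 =-1 / 5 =-0.20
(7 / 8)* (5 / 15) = 0.29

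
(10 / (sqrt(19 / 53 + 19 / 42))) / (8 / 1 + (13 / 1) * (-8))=-sqrt(11130) / 912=-0.12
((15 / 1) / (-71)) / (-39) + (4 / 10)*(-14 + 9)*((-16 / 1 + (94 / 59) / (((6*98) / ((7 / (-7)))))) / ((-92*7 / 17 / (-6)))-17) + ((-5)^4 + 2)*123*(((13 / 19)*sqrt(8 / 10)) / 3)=33573775927 / 859222546 + 35178*sqrt(5) / 5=15771.15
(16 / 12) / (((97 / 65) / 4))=1040 / 291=3.57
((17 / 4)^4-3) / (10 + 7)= 82753 / 4352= 19.01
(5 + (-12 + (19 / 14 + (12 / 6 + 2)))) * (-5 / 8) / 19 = 115 / 2128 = 0.05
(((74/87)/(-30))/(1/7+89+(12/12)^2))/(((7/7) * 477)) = -259/392788035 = -0.00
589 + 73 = 662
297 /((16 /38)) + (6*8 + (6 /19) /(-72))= 343537 /456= 753.37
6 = 6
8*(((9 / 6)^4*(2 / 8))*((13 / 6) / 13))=27 / 16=1.69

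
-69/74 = -0.93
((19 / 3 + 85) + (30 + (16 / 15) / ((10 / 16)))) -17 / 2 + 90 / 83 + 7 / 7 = 483991 / 4150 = 116.62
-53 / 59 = -0.90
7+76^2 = 5783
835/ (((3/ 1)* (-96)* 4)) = -0.72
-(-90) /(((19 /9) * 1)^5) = 2.15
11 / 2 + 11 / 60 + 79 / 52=2809 / 390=7.20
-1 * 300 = -300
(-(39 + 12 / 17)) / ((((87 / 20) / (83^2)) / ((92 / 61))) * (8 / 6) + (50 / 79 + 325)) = -168983725500 / 1385859061267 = -0.12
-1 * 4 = -4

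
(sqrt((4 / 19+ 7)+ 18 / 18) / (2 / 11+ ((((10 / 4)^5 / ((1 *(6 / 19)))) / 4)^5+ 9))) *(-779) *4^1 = -963990222582841344 *sqrt(741) / 8117285099788811194959493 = -0.00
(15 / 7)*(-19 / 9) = -95 / 21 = -4.52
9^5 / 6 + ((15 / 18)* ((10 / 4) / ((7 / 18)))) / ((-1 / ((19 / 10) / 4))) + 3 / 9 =3306001 / 336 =9839.29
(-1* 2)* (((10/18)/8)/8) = -5/288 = -0.02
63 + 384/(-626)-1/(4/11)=74665/1252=59.64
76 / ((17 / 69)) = 5244 / 17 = 308.47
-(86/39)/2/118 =-43/4602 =-0.01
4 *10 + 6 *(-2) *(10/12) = 30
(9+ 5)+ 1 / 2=29 / 2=14.50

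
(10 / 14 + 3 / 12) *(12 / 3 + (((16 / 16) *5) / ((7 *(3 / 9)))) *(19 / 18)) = 2367 / 392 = 6.04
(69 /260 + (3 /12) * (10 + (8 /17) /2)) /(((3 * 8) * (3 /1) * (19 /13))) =73 /2720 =0.03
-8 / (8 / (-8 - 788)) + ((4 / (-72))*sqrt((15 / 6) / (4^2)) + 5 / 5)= 797 - sqrt(10) / 144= 796.98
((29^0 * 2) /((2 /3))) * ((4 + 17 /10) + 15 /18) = 98 /5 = 19.60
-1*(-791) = 791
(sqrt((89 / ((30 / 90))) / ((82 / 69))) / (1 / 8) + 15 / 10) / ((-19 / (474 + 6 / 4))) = -5706 * sqrt(167854) / 779-2853 / 76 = -3038.50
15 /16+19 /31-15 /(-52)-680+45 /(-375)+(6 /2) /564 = -5138888893 /7576400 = -678.28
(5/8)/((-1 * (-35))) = 1/56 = 0.02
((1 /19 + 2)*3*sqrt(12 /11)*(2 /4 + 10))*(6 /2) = 7371*sqrt(33) /209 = 202.60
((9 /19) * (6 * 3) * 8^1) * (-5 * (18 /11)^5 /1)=-12244400640 /3059969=-4001.48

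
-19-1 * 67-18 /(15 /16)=-526 /5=-105.20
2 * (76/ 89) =152/ 89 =1.71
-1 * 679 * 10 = -6790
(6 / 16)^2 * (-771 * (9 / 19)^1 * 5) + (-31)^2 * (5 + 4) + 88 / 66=30619651 / 3648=8393.54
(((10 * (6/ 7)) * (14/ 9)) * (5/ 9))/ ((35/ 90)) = 400/ 21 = 19.05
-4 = -4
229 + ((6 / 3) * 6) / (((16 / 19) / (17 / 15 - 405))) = -55261 / 10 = -5526.10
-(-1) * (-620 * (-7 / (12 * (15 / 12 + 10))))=868 / 27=32.15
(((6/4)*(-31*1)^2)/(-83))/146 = -2883/24236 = -0.12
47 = 47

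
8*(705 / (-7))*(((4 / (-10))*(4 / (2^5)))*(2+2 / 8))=1269 / 14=90.64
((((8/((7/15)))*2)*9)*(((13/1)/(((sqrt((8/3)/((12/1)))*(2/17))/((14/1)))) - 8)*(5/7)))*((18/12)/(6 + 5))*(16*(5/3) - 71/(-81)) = -3569600/539 + 147915300*sqrt(2)/77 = 2710050.40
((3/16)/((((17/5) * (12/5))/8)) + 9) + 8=2337/136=17.18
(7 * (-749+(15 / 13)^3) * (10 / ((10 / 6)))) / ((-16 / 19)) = 327614511 / 8788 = 37279.76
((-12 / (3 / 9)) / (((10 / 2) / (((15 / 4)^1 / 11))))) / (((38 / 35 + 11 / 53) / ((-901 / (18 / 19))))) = 95267235 / 52778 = 1805.06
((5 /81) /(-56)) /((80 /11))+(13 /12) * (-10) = -786251 /72576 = -10.83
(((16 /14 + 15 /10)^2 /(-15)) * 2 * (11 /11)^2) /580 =-1369 /852600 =-0.00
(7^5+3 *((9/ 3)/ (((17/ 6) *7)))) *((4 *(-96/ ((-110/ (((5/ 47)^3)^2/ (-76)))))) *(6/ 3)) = -0.00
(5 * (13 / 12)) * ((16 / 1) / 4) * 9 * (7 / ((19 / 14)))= 19110 / 19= 1005.79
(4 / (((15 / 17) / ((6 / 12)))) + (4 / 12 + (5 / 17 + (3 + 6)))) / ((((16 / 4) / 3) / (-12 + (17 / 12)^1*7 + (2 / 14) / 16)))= -41451 / 2240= -18.50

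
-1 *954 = -954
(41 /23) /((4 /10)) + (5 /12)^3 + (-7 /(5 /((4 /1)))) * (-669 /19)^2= -497735311777 /71737920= -6938.25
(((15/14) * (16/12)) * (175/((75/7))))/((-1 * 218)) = -35/327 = -0.11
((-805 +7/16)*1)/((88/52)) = -167349/352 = -475.42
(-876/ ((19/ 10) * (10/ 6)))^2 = 27625536/ 361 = 76525.03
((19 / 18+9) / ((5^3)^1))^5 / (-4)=-194264244901 / 230660156250000000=-0.00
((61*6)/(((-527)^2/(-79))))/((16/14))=-101199/1110916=-0.09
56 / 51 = 1.10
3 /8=0.38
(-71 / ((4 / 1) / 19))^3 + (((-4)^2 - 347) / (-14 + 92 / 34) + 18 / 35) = -38357963.13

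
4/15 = 0.27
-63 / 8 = -7.88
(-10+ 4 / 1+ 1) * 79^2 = -31205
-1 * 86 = -86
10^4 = 10000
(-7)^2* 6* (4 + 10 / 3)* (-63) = -135828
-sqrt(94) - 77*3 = -231 - sqrt(94) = -240.70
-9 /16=-0.56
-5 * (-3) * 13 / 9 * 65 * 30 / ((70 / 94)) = 397150 / 7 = 56735.71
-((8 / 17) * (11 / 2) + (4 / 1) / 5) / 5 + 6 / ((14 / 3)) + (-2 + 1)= -1166 / 2975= -0.39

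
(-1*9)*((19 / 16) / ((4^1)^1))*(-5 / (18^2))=0.04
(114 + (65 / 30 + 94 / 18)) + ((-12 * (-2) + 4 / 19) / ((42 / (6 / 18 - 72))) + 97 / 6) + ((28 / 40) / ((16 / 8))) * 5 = 469195 / 4788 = 97.99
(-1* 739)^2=546121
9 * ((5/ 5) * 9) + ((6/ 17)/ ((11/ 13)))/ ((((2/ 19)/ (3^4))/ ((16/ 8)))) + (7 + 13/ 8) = 1094415/ 1496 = 731.56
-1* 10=-10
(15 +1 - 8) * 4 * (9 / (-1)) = -288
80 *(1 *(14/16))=70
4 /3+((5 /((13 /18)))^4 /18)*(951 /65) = 2081322172 /1113879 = 1868.54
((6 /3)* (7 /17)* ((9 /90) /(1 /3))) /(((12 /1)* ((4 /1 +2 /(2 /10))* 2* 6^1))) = 1 /8160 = 0.00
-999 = -999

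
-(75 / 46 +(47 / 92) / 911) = -136697 / 83812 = -1.63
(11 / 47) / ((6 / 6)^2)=11 / 47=0.23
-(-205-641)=846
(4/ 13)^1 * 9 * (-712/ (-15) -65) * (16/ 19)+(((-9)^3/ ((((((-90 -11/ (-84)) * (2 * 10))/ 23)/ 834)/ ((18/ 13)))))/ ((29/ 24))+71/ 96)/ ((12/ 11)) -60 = 2514105992187727/ 311463285120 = 8071.92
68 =68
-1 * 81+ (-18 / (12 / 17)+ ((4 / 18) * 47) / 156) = -37358 / 351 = -106.43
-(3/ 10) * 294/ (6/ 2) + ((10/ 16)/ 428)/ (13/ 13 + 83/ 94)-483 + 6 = -767255593/ 1515120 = -506.40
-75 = -75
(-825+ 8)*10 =-8170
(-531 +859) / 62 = 164 / 31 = 5.29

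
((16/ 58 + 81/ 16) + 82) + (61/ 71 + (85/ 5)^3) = 164759451/ 32944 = 5001.20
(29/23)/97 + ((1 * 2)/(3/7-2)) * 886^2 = -24518564745/24541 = -999085.81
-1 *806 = -806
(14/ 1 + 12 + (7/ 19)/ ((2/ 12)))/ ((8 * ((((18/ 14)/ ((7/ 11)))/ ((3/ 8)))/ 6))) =3283/ 836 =3.93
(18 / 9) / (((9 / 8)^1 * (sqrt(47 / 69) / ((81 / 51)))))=48 * sqrt(3243) / 799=3.42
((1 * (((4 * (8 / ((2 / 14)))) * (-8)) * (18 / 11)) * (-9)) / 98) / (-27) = -768 / 77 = -9.97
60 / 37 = 1.62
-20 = -20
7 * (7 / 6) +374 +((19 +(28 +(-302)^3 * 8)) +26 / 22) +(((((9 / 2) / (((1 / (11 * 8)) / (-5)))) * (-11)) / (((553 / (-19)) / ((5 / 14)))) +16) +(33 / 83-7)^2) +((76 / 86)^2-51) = -717085067206065323329 / 3254319606846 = -220348691.54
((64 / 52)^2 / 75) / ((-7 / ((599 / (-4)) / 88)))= 4792 / 975975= 0.00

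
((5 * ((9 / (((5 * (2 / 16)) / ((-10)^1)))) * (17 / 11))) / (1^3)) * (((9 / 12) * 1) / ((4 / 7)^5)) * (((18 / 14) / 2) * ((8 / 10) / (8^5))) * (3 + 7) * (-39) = 1934113545 / 23068672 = 83.84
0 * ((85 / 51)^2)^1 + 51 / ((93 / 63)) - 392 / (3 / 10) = -1272.12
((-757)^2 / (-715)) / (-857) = 573049 / 612755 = 0.94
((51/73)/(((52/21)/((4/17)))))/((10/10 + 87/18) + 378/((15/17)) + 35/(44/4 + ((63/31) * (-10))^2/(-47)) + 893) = 2587410/52346019427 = 0.00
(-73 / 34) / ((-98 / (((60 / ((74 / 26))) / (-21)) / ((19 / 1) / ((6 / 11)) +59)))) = -0.00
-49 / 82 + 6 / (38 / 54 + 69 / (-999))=230221 / 25994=8.86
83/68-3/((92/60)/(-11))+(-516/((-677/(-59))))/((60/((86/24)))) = 159274307/7941210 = 20.06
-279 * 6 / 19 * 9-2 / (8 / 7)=-60397 / 76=-794.70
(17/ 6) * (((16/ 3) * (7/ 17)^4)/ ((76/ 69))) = 110446/ 280041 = 0.39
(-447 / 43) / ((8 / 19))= -8493 / 344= -24.69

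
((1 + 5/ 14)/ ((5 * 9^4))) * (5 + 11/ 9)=76/ 295245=0.00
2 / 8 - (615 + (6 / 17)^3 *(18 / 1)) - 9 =-12273487 / 19652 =-624.54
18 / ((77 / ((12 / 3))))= 0.94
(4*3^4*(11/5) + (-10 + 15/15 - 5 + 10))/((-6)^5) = -443/4860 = -0.09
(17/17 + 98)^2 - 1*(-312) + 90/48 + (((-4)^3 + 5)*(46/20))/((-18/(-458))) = 2398343/360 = 6662.06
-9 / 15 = -3 / 5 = -0.60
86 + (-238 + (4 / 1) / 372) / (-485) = 3901163 / 45105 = 86.49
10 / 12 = 5 / 6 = 0.83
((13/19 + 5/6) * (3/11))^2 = 29929/174724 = 0.17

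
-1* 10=-10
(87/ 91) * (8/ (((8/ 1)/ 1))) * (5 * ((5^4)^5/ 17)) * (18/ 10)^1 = 74672698974609375/ 1547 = 48269359388887.77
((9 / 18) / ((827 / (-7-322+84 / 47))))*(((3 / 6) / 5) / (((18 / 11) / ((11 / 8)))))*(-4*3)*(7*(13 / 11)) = 15394379 / 9328560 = 1.65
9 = 9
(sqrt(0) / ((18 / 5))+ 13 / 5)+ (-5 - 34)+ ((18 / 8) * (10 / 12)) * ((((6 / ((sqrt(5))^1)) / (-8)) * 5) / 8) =-36.79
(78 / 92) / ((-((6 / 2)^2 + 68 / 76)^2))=-14079 / 1625824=-0.01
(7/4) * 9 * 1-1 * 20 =-17/4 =-4.25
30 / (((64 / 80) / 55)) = 4125 / 2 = 2062.50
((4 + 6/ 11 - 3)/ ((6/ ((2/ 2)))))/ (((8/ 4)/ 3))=0.39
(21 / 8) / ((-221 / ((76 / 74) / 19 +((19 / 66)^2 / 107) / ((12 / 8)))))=-9881431 / 15244937136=-0.00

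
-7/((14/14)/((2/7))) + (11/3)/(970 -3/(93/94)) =-179515/89928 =-2.00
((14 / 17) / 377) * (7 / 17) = 0.00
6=6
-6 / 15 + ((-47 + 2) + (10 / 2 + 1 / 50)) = -2019 / 50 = -40.38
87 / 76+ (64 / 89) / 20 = 39931 / 33820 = 1.18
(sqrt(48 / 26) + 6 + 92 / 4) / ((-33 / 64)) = -1856 / 33 - 128 * sqrt(78) / 429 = -58.88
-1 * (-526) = 526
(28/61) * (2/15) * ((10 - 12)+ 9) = 392/915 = 0.43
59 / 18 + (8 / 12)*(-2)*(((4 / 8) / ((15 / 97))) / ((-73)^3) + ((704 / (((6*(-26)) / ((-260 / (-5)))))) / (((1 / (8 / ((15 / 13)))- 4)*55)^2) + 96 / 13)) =-26412097864731023 / 4025370660403950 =-6.56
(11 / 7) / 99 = 1 / 63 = 0.02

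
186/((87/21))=1302/29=44.90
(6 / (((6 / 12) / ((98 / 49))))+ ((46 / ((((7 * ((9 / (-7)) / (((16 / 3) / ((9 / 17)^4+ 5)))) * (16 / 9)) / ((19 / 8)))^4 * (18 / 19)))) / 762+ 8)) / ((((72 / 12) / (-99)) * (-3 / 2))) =1127200572183942108083257963901921 / 3202270587485023137692689760256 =352.00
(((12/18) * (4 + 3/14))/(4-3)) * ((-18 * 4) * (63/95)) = -12744/95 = -134.15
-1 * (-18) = 18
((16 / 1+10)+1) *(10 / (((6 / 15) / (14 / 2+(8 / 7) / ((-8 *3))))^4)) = 177489006250 / 7203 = 24640983.79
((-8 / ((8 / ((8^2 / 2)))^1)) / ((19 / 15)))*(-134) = 64320 / 19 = 3385.26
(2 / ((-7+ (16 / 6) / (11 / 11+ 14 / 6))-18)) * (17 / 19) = -170 / 2299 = -0.07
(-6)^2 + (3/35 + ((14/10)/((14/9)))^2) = 25827/700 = 36.90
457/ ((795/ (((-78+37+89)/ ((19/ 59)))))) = 431408/ 5035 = 85.68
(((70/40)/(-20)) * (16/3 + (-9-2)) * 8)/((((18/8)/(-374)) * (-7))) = 12716/135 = 94.19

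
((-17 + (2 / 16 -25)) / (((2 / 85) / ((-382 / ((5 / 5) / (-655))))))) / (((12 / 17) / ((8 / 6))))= -60560202875 / 72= -841113928.82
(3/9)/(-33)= -1/99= -0.01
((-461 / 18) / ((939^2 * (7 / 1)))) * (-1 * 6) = 0.00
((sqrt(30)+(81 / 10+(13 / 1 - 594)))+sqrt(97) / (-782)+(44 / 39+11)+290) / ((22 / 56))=-1478414 / 2145 - 14 * sqrt(97) / 4301+28 * sqrt(30) / 11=-675.33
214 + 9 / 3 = 217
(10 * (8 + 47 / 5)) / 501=58 / 167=0.35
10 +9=19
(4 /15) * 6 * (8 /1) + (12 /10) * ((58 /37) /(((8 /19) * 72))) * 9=39541 /2960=13.36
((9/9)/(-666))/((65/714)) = -119/7215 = -0.02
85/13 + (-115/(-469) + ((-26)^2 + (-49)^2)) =18801829/6097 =3083.78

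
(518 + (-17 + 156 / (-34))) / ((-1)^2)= 8439 / 17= 496.41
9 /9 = 1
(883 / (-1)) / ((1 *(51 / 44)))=-38852 / 51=-761.80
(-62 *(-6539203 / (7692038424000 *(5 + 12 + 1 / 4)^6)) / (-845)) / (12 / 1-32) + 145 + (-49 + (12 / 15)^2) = 96.64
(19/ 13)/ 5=19/ 65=0.29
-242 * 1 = -242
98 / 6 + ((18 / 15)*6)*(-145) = -3083 / 3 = -1027.67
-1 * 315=-315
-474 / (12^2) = -79 / 24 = -3.29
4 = 4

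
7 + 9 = 16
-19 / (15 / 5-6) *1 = 19 / 3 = 6.33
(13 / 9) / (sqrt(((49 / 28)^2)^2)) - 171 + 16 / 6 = -74027 / 441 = -167.86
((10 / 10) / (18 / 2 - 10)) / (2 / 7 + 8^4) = -7 / 28674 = -0.00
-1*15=-15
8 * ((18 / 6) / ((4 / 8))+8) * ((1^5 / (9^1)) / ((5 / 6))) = 224 / 15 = 14.93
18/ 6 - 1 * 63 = -60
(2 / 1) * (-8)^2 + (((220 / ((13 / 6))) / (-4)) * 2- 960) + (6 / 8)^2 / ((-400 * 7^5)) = -1234413644917 / 1398342400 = -882.77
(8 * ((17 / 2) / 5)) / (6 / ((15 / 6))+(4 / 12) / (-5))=5.83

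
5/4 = 1.25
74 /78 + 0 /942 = 37 /39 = 0.95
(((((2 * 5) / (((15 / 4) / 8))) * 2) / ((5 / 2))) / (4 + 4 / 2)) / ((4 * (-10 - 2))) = -0.06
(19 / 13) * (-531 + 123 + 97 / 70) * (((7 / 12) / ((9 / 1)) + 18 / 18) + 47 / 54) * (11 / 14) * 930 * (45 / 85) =-38542061393 / 86632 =-444894.05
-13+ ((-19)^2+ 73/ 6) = 2161/ 6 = 360.17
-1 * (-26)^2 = -676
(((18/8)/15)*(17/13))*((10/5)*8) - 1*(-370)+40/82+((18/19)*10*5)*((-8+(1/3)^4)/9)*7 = 325425346/4101435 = 79.34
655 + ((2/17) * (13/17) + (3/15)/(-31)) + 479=50801271/44795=1134.08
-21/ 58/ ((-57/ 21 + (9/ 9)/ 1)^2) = -343/ 2784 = -0.12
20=20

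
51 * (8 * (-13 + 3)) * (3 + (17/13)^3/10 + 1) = -37859544/2197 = -17232.38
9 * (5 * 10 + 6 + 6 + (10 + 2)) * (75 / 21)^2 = 416250 / 49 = 8494.90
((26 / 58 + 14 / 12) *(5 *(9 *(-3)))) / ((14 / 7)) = -109.01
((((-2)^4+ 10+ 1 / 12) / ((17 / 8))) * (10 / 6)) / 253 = 3130 / 38709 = 0.08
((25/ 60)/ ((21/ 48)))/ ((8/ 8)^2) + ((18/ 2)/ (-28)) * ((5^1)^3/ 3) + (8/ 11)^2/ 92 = -2906891/ 233772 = -12.43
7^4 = 2401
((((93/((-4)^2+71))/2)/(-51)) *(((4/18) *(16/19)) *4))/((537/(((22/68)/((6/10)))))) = -54560/6926418783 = -0.00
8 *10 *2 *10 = 1600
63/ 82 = 0.77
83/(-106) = -83/106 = -0.78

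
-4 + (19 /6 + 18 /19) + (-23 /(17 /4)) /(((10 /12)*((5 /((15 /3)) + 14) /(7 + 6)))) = -267163 /48450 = -5.51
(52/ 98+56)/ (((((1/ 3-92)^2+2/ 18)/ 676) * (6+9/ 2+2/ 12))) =6319755/ 14822696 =0.43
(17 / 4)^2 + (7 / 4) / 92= 3327 / 184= 18.08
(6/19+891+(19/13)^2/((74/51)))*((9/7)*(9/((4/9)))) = 154649271951/6653192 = 23244.37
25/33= 0.76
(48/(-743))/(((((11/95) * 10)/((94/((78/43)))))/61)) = -18738712/106249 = -176.37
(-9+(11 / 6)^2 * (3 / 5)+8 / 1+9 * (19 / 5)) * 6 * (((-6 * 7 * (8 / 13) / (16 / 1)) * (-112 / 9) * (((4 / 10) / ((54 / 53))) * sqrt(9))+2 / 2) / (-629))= -91507691 / 11038950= -8.29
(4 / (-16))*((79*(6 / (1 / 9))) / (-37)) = 2133 / 74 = 28.82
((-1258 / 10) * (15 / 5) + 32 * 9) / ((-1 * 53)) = 447 / 265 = 1.69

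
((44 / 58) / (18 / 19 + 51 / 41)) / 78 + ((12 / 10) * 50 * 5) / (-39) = -14842331 / 1930617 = -7.69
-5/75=-1/15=-0.07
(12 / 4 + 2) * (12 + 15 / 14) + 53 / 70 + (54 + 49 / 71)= 300199 / 2485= 120.80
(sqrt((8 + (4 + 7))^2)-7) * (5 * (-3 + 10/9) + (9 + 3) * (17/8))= 578/3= 192.67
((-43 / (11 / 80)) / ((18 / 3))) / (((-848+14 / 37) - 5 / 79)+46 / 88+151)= 20110240 / 268604433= 0.07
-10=-10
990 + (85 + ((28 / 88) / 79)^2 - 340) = 2220173389 / 3020644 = 735.00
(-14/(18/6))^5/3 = -537824/729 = -737.76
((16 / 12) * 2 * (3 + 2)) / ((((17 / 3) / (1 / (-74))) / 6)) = -120 / 629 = -0.19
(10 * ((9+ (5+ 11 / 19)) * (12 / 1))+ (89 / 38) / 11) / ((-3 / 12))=-1462738 / 209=-6998.75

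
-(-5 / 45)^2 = -1 / 81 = -0.01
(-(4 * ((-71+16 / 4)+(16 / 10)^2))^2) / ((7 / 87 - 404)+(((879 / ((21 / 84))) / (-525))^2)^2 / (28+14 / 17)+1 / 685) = 90982768835033775000 / 457548716024837653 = 198.85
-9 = -9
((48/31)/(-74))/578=-12/331483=-0.00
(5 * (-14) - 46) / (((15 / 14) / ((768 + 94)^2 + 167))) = -402324888 / 5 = -80464977.60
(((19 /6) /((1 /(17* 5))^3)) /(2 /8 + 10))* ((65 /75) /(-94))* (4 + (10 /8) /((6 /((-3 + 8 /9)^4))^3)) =-365347238668595002601275 /4232023589828145312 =-86329.21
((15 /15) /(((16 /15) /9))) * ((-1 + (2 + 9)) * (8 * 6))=4050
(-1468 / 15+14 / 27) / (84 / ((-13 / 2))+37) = -170846 / 42255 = -4.04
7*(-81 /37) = -567 /37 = -15.32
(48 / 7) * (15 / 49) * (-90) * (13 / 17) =-144.47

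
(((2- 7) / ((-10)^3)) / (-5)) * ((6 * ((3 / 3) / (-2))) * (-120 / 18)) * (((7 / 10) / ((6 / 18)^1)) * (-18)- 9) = 117 / 125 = 0.94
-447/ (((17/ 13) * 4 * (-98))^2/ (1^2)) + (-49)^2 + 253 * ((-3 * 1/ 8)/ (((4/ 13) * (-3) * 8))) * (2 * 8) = 2606.56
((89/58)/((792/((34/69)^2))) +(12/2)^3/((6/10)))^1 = 360.00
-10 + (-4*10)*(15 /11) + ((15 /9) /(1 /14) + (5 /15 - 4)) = -1481 /33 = -44.88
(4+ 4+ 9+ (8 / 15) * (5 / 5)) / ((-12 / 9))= -263 / 20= -13.15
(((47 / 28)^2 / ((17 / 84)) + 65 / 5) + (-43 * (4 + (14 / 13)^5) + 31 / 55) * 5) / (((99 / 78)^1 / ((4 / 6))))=-739849799929 / 1233749517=-599.68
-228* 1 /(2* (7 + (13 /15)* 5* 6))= -38 /11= -3.45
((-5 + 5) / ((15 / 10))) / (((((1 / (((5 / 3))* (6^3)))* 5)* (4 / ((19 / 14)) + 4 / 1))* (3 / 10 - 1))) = 0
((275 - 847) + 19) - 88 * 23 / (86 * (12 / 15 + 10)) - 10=-656173 / 1161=-565.18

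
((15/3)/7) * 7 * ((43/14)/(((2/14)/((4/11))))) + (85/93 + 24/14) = 298751/7161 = 41.72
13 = 13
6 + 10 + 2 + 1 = 19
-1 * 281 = -281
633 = 633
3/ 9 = 1/ 3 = 0.33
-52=-52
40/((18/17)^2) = 2890/81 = 35.68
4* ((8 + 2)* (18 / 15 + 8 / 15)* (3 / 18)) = 104 / 9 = 11.56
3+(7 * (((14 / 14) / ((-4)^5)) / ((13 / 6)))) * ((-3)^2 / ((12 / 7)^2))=2.99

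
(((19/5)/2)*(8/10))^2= 1444/625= 2.31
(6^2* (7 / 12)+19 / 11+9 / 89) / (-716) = -22349 / 700964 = -0.03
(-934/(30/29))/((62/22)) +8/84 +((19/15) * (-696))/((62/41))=-588029/651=-903.27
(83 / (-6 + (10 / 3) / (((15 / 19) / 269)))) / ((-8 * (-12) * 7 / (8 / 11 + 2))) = 3735 / 12526976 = 0.00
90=90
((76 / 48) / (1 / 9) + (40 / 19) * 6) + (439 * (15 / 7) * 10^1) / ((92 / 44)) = 55379523 / 12236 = 4525.95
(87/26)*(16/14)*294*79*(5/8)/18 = 3084.04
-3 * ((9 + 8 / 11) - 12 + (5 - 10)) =240 / 11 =21.82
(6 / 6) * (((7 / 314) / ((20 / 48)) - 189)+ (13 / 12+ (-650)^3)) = -2586969269671 / 9420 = -274625187.86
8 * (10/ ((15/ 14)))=224/ 3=74.67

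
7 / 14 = 1 / 2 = 0.50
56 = 56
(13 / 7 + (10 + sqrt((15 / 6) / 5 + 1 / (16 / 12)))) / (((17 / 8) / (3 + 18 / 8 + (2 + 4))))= 68.69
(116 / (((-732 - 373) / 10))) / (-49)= 232 / 10829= 0.02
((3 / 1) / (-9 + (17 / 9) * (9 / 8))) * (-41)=984 / 55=17.89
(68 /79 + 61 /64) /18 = 1019 /10112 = 0.10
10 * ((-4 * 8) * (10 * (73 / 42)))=-116800 / 21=-5561.90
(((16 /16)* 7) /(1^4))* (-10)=-70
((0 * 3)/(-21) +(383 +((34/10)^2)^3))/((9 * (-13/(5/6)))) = -5020324/365625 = -13.73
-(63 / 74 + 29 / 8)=-1325 / 296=-4.48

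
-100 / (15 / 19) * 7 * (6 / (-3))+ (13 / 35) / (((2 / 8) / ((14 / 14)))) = 186356 / 105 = 1774.82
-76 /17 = -4.47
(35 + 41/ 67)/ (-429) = -2386/ 28743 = -0.08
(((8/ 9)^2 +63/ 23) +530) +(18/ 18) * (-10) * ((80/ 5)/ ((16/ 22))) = 584105/ 1863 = 313.53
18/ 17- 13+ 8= -67/ 17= -3.94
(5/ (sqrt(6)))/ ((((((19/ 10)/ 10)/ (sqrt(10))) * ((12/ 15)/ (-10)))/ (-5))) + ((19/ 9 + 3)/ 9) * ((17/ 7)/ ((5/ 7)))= 782/ 405 + 31250 * sqrt(15)/ 57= 2125.28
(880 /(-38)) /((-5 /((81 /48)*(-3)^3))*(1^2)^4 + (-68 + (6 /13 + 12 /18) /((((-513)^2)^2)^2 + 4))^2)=-155903104797904508687201429234336354593015124409375 /31130336910416504652857382160157389101480763685432638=-0.01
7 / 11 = 0.64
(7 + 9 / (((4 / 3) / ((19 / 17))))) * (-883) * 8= -1746574 / 17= -102739.65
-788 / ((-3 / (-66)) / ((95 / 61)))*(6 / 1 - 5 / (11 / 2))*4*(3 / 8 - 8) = 4192160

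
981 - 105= 876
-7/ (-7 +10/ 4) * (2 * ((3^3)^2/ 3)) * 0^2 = 0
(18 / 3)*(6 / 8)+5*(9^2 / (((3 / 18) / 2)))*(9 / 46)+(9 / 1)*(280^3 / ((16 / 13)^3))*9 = 175488022413 / 184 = 953739252.24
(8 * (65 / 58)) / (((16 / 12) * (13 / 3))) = 45 / 29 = 1.55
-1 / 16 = -0.06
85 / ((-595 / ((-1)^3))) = 1 / 7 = 0.14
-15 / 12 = -5 / 4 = -1.25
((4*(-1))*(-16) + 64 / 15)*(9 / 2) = 1536 / 5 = 307.20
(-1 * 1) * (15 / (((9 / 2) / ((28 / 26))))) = -140 / 39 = -3.59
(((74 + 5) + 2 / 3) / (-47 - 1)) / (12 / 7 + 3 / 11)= -18403 / 22032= -0.84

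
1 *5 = 5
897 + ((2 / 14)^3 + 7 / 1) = 310073 / 343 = 904.00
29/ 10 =2.90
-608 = -608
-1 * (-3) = 3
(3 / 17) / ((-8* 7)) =-3 / 952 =-0.00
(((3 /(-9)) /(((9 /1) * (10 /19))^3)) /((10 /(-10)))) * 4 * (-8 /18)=-13718 /2460375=-0.01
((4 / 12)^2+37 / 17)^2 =122500 / 23409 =5.23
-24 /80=-0.30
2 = 2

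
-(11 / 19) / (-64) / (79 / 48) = 33 / 6004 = 0.01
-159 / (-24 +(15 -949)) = 159 / 958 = 0.17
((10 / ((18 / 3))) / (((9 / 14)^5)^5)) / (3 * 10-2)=8035499251044352341877719040 / 2153693963075557766310747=3731.03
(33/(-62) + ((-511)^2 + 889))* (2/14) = 16244587/434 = 37429.92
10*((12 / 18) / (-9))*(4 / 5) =-16 / 27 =-0.59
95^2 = 9025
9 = 9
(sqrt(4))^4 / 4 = 4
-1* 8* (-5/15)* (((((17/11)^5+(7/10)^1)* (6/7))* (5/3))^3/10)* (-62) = -892754275279389948499784/21491941831643524395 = -41539.02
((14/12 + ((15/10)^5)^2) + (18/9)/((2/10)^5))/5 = 19380731/15360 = 1261.77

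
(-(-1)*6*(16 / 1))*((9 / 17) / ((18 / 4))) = 192 / 17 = 11.29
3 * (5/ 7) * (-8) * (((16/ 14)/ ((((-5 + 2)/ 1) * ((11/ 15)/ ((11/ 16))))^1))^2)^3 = -234375/ 6588344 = -0.04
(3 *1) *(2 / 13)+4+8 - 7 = 71 / 13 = 5.46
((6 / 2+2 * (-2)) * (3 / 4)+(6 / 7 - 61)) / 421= -1705 / 11788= -0.14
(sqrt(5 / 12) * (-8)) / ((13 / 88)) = -352 * sqrt(15) / 39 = -34.96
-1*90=-90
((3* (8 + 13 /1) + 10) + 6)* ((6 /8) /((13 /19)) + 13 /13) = 8611 /52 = 165.60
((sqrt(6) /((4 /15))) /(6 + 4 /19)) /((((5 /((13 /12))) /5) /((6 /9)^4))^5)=4514922880 * sqrt(6) /16663342652379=0.00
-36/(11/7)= -252/11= -22.91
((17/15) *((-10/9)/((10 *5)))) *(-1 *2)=34/675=0.05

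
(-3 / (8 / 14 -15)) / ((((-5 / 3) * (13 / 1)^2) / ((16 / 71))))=-1008 / 6059495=-0.00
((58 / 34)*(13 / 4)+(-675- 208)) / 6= -19889 / 136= -146.24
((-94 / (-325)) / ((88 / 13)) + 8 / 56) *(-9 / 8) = -12861 / 61600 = -0.21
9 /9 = 1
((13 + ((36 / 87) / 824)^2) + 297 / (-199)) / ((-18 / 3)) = -81727069831 / 42612279144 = -1.92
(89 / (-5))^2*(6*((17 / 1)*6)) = 4847652 / 25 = 193906.08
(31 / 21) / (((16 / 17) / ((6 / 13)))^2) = 26877 / 75712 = 0.35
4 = 4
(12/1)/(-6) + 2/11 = -20/11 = -1.82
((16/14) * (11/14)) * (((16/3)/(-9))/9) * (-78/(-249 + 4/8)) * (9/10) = -18304/1095885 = -0.02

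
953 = 953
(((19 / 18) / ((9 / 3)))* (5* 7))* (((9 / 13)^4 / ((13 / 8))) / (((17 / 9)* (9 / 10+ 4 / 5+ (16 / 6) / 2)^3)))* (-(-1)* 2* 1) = 44877240000 / 679503690593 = 0.07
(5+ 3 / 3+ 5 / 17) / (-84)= -107 / 1428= -0.07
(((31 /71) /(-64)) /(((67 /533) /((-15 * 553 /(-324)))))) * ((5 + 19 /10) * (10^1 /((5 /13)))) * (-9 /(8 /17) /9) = 46444484177 /87681024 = 529.70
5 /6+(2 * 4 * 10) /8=65 /6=10.83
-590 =-590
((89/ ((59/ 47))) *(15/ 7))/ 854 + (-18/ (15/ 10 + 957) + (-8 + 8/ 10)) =-2644749551/ 375627630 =-7.04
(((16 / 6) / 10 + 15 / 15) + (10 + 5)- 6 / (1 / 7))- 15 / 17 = -6787 / 255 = -26.62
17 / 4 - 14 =-9.75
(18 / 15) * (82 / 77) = 492 / 385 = 1.28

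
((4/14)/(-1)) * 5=-10/7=-1.43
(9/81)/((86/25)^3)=15625/5724504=0.00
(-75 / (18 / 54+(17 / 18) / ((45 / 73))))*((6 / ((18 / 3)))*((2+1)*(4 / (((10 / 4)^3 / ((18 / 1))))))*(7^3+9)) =-295612416 / 1511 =-195640.25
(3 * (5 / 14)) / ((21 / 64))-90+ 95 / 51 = -84.87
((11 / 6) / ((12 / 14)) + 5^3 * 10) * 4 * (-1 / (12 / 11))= -495847 / 108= -4591.18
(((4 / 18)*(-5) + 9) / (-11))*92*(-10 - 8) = 13064 / 11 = 1187.64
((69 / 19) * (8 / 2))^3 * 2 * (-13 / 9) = -60737664 / 6859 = -8855.18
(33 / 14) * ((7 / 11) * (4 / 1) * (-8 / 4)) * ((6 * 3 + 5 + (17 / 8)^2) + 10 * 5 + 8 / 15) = -74927 / 80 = -936.59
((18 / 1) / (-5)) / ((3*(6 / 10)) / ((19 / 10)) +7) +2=1168 / 755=1.55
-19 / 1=-19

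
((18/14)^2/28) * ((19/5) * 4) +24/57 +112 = 3692481/32585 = 113.32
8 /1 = 8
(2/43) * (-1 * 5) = -10/43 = -0.23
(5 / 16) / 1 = 5 / 16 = 0.31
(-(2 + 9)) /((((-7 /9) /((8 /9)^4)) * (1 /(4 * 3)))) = 180224 /1701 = 105.95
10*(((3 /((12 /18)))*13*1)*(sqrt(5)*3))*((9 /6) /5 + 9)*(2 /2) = 36495.98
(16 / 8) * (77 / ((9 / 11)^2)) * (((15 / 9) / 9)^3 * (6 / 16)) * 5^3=145578125 / 2125764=68.48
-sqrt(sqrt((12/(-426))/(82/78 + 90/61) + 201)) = -3.77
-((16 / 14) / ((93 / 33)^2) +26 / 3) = -177806 / 20181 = -8.81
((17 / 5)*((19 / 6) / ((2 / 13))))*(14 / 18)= 29393 / 540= 54.43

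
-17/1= -17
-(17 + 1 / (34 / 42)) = -310 / 17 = -18.24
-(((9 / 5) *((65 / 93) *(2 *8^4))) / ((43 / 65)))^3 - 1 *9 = -8955786297205933785333 / 2368593037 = -3781057428315.80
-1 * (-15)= 15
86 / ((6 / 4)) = 172 / 3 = 57.33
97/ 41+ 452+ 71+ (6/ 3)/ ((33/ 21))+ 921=652885/ 451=1447.64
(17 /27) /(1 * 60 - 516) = -17 /12312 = -0.00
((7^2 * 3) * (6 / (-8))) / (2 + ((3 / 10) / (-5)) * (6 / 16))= -6300 / 113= -55.75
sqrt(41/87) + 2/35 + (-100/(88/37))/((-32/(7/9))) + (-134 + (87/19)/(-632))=-132.24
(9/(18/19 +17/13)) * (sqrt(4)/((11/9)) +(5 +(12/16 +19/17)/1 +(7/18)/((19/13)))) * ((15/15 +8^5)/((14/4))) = 43442593155/132566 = 327705.39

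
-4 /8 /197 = -1 /394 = -0.00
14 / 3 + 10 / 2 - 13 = -10 / 3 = -3.33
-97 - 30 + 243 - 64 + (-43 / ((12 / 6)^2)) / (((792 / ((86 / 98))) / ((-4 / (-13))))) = 26232359 / 504504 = 52.00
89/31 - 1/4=325/124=2.62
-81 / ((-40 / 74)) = 2997 / 20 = 149.85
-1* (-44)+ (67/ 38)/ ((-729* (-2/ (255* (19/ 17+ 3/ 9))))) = 1231283/ 27702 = 44.45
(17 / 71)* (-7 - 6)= -221 / 71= -3.11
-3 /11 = -0.27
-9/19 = -0.47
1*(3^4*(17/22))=1377/22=62.59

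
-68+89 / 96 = -6439 / 96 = -67.07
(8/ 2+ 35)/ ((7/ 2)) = 78/ 7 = 11.14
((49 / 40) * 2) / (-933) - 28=-522529 / 18660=-28.00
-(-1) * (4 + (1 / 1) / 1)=5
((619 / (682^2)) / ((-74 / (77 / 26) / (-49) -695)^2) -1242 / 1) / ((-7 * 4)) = 44.36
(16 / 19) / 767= 16 / 14573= 0.00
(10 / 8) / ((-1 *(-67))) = 5 / 268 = 0.02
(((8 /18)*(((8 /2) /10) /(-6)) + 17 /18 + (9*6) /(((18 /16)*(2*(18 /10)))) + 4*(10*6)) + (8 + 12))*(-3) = -74047 /90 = -822.74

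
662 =662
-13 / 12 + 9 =95 / 12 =7.92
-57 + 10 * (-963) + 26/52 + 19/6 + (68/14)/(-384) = -4338139/448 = -9683.35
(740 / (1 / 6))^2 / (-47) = -19713600 / 47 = -419438.30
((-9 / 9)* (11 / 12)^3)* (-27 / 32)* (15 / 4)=19965 / 8192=2.44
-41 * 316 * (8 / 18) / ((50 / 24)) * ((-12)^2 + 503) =-134120512 / 75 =-1788273.49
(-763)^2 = 582169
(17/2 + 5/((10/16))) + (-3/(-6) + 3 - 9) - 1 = 10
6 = 6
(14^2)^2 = 38416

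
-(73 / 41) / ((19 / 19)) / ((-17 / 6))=438 / 697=0.63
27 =27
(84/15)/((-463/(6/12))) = -14/2315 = -0.01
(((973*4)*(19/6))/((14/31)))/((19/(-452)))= -1947668/3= -649222.67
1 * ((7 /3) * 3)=7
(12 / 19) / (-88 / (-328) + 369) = 123 / 71915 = 0.00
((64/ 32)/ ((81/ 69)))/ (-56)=-23/ 756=-0.03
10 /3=3.33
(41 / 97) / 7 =41 / 679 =0.06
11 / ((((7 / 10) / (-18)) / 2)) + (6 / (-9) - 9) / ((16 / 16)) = -12083 / 21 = -575.38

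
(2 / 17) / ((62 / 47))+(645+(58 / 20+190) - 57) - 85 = 3667863 / 5270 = 695.99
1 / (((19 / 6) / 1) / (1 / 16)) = 3 / 152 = 0.02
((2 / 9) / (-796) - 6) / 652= -21493 / 2335464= -0.01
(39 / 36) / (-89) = -13 / 1068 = -0.01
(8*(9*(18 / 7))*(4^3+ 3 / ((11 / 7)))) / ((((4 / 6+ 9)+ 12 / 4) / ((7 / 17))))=1409400 / 3553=396.68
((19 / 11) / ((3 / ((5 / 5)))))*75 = 475 / 11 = 43.18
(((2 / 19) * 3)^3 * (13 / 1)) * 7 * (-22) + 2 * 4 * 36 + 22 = 1693858 / 6859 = 246.95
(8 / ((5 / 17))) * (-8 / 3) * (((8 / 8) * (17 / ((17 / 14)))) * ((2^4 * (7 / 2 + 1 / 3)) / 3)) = -2802688 / 135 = -20760.65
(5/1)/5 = 1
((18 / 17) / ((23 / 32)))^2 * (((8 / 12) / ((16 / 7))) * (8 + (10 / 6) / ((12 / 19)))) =1029504 / 152881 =6.73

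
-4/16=-1/4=-0.25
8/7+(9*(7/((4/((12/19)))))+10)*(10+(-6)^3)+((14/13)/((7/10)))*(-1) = -7105418/1729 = -4109.55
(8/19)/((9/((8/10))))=32/855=0.04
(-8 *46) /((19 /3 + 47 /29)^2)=-174087 /29929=-5.82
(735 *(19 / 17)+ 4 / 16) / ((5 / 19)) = 1061663 / 340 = 3122.54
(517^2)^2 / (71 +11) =71443409521 / 82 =871261091.72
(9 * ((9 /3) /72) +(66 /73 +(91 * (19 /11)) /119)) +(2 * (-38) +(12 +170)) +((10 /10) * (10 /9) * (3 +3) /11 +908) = 333261107 /327624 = 1017.21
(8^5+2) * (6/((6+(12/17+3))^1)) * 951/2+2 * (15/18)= 317875609/33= 9632594.21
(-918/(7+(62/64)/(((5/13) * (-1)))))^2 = 41964.98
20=20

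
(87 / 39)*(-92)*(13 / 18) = -1334 / 9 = -148.22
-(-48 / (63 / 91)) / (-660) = -52 / 495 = -0.11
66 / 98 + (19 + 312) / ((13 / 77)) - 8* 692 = -2277140 / 637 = -3574.79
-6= -6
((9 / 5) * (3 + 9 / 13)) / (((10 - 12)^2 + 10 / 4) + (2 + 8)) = 288 / 715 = 0.40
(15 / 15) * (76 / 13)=76 / 13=5.85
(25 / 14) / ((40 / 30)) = 75 / 56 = 1.34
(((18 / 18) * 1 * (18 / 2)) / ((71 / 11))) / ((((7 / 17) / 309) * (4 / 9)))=4680423 / 1988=2354.34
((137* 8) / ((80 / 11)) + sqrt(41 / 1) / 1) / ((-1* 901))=-1507 / 9010 - sqrt(41) / 901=-0.17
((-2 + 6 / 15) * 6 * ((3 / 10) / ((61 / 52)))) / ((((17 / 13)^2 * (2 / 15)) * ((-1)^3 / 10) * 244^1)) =474552 / 1075369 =0.44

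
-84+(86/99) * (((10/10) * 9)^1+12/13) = -32338/429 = -75.38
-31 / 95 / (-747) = 31 / 70965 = 0.00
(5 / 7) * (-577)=-2885 / 7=-412.14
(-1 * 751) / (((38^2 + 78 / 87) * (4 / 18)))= -196011 / 83804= -2.34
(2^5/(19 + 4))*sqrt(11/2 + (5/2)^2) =16*sqrt(47)/23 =4.77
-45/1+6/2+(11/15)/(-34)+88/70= -145529/3570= -40.76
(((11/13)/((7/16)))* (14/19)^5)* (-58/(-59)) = 784301056/1899167933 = 0.41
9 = 9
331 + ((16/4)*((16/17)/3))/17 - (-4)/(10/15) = 292243/867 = 337.07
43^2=1849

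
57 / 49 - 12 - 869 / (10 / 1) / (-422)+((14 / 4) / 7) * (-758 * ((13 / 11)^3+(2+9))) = -4805.22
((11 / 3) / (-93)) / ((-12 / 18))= 11 / 186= 0.06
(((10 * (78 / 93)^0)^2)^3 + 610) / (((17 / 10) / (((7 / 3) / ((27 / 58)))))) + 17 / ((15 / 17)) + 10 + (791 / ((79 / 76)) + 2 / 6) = 1605108255544 / 543915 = 2951027.74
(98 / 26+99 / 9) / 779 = 192 / 10127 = 0.02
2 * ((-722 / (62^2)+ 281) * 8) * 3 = 12953304 / 961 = 13478.98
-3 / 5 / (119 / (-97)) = 291 / 595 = 0.49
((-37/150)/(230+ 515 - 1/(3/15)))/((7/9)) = -3/7000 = -0.00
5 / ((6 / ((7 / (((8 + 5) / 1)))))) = 0.45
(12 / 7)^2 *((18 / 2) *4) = 5184 / 49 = 105.80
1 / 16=0.06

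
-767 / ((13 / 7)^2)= -2891 / 13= -222.38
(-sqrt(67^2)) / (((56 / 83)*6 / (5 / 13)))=-27805 / 4368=-6.37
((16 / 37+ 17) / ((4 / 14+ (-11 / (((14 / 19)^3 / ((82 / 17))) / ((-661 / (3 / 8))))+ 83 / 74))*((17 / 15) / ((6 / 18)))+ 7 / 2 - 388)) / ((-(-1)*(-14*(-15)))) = 31605 / 302477446738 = 0.00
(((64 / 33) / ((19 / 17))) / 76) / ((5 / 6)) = 544 / 19855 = 0.03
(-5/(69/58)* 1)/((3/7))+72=12874/207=62.19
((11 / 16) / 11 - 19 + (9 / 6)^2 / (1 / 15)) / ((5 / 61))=14457 / 80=180.71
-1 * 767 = -767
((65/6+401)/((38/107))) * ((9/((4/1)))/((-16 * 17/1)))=-793191/82688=-9.59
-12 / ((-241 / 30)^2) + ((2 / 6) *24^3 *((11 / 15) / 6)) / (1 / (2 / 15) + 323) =1.52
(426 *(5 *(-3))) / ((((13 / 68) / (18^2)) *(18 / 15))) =-117320400 / 13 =-9024646.15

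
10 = 10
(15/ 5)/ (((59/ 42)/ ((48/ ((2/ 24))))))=72576/ 59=1230.10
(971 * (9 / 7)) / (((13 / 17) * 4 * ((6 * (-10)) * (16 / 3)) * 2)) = -148563 / 232960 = -0.64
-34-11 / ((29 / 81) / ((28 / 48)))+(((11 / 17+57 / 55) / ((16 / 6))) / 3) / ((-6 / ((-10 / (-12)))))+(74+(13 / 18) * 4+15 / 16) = 10102951 / 390456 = 25.87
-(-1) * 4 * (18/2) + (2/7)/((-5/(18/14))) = 8802/245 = 35.93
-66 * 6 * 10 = -3960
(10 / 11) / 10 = 1 / 11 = 0.09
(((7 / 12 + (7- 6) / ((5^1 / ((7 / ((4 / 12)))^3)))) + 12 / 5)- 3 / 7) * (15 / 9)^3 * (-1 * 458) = -4459757825 / 1134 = -3932767.04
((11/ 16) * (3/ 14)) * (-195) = -6435/ 224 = -28.73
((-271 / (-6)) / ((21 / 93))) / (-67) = -8401 / 2814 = -2.99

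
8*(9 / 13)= 72 / 13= 5.54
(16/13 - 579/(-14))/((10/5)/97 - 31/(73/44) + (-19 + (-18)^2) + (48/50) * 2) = 1372120775/9287180266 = 0.15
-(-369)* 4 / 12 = 123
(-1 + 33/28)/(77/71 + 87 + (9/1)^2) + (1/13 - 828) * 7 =-5065023825/873964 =-5795.46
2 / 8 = 0.25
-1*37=-37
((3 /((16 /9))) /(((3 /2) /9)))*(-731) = -59211 /8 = -7401.38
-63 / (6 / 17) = -357 / 2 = -178.50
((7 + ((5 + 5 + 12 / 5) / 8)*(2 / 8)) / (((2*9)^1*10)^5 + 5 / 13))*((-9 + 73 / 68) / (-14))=591591 / 26726049792054400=0.00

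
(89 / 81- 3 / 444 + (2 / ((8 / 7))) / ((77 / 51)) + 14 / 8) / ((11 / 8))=1055234 / 362637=2.91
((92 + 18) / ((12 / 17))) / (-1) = -935 / 6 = -155.83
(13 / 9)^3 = 2197 / 729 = 3.01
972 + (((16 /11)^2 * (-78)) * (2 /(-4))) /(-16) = 116988 /121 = 966.84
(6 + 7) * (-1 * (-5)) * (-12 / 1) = -780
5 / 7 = 0.71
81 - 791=-710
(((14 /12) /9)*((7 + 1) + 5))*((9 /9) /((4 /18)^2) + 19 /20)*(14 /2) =33761 /135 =250.08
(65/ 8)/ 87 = 65/ 696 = 0.09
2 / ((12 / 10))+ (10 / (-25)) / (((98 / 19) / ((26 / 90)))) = 18128 / 11025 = 1.64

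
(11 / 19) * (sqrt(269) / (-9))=-11 * sqrt(269) / 171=-1.06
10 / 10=1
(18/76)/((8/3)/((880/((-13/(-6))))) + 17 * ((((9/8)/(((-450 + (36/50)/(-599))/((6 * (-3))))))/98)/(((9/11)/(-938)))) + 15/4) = -819292320/17962752331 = -0.05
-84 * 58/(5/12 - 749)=58464/8983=6.51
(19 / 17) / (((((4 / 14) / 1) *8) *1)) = 133 / 272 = 0.49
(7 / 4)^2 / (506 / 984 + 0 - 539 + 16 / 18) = -18081 / 3173972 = -0.01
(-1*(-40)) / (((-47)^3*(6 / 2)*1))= -40 / 311469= -0.00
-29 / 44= -0.66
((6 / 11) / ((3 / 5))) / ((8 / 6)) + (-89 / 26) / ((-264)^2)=1235431 / 1812096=0.68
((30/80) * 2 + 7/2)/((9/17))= 289/36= 8.03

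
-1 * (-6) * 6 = 36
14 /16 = 7 /8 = 0.88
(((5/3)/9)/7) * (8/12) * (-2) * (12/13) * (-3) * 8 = 640/819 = 0.78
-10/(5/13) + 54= 28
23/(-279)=-23/279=-0.08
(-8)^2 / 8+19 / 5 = 11.80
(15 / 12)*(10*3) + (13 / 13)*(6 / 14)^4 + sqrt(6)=sqrt(6) + 180237 / 4802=39.98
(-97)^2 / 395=9409 / 395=23.82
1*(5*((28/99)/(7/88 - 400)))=-1120/316737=-0.00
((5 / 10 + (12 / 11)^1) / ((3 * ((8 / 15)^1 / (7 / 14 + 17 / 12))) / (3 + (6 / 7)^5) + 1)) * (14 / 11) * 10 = 5465668250 / 335013789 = 16.31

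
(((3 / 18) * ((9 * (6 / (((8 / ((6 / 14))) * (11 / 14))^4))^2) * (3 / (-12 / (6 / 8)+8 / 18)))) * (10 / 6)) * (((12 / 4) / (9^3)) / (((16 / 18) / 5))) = -295245 / 1573401046024192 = -0.00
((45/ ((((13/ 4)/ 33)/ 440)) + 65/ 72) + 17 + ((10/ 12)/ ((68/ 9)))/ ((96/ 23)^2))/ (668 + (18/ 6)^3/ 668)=547111258876037/ 1817790953472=300.98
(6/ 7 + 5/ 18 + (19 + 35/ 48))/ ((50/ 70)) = 21031/ 720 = 29.21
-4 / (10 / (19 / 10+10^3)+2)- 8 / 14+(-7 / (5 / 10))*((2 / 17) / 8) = -6631809 / 2396422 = -2.77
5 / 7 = 0.71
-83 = -83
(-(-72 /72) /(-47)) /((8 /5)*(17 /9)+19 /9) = -15 /3619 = -0.00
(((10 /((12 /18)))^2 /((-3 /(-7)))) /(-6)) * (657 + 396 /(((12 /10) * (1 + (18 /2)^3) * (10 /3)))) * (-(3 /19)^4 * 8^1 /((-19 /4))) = -10879800120 /180755227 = -60.19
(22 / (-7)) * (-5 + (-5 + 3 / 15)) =154 / 5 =30.80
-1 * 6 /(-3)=2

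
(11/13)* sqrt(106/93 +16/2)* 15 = 275* sqrt(3162)/403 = 38.37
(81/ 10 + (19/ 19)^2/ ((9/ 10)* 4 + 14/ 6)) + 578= 521779/ 890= 586.27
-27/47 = -0.57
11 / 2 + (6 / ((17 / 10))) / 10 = 199 / 34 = 5.85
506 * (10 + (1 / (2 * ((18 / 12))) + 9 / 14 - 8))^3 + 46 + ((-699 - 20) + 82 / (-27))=12663.25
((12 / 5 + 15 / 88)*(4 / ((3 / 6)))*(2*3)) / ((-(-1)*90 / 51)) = 19227 / 275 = 69.92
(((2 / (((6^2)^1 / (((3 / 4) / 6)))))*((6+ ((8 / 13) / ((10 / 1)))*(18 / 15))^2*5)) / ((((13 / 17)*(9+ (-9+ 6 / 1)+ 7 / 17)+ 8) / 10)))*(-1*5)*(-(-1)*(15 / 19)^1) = -31281649 / 7982546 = -3.92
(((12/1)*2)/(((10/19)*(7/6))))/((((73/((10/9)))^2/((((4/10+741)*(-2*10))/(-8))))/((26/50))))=14650064/1678635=8.73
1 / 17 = 0.06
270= 270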